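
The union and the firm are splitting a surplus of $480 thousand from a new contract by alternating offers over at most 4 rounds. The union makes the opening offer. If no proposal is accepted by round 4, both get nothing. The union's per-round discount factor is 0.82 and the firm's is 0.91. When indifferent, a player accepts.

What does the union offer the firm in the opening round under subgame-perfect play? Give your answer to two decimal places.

404.56

Round 4 (the firm proposes): the union will accept anything ≥ 0, so the firm offers 0 and keeps 480.
Round 3 (the union proposes): the firm can get 480 next round, worth 0.91 × 480 = 436.8 now; the union offers that and keeps 43.2.
Round 2 (the firm proposes): the union can get 43.2 next round, worth 0.82 × 43.2 = 35.424 now; the firm offers that and keeps 444.576.
Round 1 (the union proposes): the firm can get 444.576 next round, worth 0.91 × 444.576 = 404.56416 now. The union offers 404.56416 and keeps 480 − 404.56416 = 75.43584.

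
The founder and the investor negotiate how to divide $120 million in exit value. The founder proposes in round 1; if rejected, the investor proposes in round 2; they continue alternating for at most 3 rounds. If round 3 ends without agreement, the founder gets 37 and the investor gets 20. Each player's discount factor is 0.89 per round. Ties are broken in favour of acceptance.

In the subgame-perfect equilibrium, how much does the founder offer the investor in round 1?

Round 3 (the founder proposes): the investor gets 20 if talks fail, so the founder offers 20 and keeps 100.
Round 2 (the investor proposes): the founder can get 100 next round, worth 0.89 × 100 = 89 now; the investor offers that and keeps 31.
Round 1 (the founder proposes): the investor can get 31 next round, worth 0.89 × 31 = 27.59 now; the founder offers that and keeps 92.41.

27.59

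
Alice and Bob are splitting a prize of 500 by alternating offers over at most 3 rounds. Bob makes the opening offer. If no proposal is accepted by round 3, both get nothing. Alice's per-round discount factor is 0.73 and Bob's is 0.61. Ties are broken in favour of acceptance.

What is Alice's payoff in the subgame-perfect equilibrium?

By backward induction:
Round 3 (Bob proposes): Alice will accept anything ≥ 0, so Bob offers 0 and keeps 500.
Round 2 (Alice proposes): Bob can get 500 next round, worth 0.61 × 500 = 305 now; Alice offers that and keeps 195.
Round 1 (Bob proposes): Alice can get 195 next round, worth 0.73 × 195 = 142.35 now. Bob offers 142.35 and keeps 500 − 142.35 = 357.65.

142.35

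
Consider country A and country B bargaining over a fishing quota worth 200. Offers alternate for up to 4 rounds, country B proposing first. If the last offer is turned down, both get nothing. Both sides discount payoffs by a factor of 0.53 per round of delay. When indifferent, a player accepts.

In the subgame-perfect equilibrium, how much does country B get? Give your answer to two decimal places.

Round 4 (country A proposes): country B will accept anything ≥ 0, so country A offers 0 and keeps 200.
Round 3 (country B proposes): country A can get 200 next round, worth 0.53 × 200 = 106 now, so country B offers 106, keeping 94.
Round 2 (country A proposes): country B can get 94 next round, worth 0.53 × 94 = 49.82 now. Country A offers 49.82 and keeps 200 − 49.82 = 150.18.
Round 1 (country B proposes): country A can get 150.18 next round, worth 0.53 × 150.18 = 79.5954 now. Country B offers 79.5954 and keeps 200 − 79.5954 = 120.4046.

120.40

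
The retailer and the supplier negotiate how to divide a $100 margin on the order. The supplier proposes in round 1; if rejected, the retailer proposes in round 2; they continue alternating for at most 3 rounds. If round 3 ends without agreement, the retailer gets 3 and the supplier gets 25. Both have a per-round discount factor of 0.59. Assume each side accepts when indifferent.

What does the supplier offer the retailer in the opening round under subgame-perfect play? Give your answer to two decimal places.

25.23

Round 3 (the supplier proposes): the retailer gets 3 if talks fail, so the supplier offers 3 and keeps 97.
Round 2 (the retailer proposes): the supplier can get 97 next round, worth 0.59 × 97 = 57.23 now, so the retailer offers 57.23, keeping 42.77.
Round 1 (the supplier proposes): the retailer can get 42.77 next round, worth 0.59 × 42.77 = 25.2343 now. The supplier offers 25.2343 and keeps 100 − 25.2343 = 74.7657.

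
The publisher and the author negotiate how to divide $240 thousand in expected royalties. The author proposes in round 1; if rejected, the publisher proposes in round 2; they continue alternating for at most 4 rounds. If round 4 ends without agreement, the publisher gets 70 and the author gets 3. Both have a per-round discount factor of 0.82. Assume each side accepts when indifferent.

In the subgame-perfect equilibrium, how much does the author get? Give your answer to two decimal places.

Round 4 (the publisher proposes): the author gets 3 if talks fail, so the publisher offers 3 and keeps 237.
Round 3 (the author proposes): the publisher can get 237 next round, worth 0.82 × 237 = 194.34 now; the author offers that and keeps 45.66.
Round 2 (the publisher proposes): the author can get 45.66 next round, worth 0.82 × 45.66 = 37.4412 now. The publisher offers 37.4412 and keeps 240 − 37.4412 = 202.5588.
Round 1 (the author proposes): the publisher can get 202.5588 next round, worth 0.82 × 202.5588 = 166.098216 now; the author offers that and keeps 73.901784.

73.90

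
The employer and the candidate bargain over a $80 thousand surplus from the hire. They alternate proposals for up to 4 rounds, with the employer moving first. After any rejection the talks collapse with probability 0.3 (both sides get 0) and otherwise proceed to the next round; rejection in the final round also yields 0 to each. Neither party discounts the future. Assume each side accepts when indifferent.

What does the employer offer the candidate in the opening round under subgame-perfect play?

By backward induction:
Round 4 (the candidate proposes): rejection yields 0 for the employer; the candidate offers 0 and keeps 80.
Round 3 (the employer proposes): rejecting gives the candidate an expected 0.7 × 80 = 56. The employer offers 56 and keeps 80 − 56 = 24.
Round 2 (the candidate proposes): rejecting gives the employer an expected 0.7 × 24 = 16.8. The candidate offers 16.8 and keeps 80 − 16.8 = 63.2.
Round 1 (the employer proposes): rejecting gives the candidate an expected 0.7 × 63.2 = 44.24. The employer offers 44.24 and keeps 80 − 44.24 = 35.76.

44.24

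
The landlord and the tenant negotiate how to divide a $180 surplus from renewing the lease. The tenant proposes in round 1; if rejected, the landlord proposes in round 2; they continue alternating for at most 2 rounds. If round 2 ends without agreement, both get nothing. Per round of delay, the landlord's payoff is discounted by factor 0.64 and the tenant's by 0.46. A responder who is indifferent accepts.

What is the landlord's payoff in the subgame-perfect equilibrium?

115.2

By backward induction:
Round 2 (the landlord proposes): rejection yields 0 for the tenant; the landlord offers 0 and keeps 180.
Round 1 (the tenant proposes): the landlord can get 180 next round, worth 0.64 × 180 = 115.2 now; the tenant offers that and keeps 64.8.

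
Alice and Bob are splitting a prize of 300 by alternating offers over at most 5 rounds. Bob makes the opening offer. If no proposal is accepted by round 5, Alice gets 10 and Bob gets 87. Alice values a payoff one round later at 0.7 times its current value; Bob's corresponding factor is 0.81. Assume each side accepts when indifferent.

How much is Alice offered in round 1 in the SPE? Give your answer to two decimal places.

Round 5 (Bob proposes): Alice gets 10 if talks fail, so Bob offers 10 and keeps 290.
Round 4 (Alice proposes): Bob can get 290 next round, worth 0.81 × 290 = 234.9 now. Alice offers 234.9 and keeps 300 − 234.9 = 65.1.
Round 3 (Bob proposes): Alice can get 65.1 next round, worth 0.7 × 65.1 = 45.57 now; Bob offers that and keeps 254.43.
Round 2 (Alice proposes): Bob can get 254.43 next round, worth 0.81 × 254.43 = 206.0883 now, so Alice offers 206.0883, keeping 93.9117.
Round 1 (Bob proposes): Alice can get 93.9117 next round, worth 0.7 × 93.9117 = 65.73819 now, so Bob offers 65.73819, keeping 234.26181.

65.74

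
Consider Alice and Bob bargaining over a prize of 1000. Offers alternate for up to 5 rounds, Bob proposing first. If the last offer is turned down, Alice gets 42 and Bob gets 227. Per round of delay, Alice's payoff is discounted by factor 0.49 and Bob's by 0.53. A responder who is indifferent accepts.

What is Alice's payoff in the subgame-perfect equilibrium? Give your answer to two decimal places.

Round 5 (Bob proposes): Alice gets 42 if talks fail, so Bob offers 42 and keeps 958.
Round 4 (Alice proposes): Bob can get 958 next round, worth 0.53 × 958 = 507.74 now, so Alice offers 507.74, keeping 492.26.
Round 3 (Bob proposes): Alice can get 492.26 next round, worth 0.49 × 492.26 = 241.2074 now. Bob offers 241.2074 and keeps 1000 − 241.2074 = 758.7926.
Round 2 (Alice proposes): Bob can get 758.7926 next round, worth 0.53 × 758.7926 = 402.160078 now. Alice offers 402.160078 and keeps 1000 − 402.160078 = 597.839922.
Round 1 (Bob proposes): Alice can get 597.839922 next round, worth 0.49 × 597.839922 = 292.94156178 now, so Bob offers 292.94156178, keeping 707.05843822.

292.94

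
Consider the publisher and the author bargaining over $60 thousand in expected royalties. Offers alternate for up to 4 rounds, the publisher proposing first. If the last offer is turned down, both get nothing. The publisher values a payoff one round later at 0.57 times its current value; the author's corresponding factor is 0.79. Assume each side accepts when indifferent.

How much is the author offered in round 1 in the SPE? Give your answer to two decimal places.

41.73

Round 4 (the author proposes): the publisher will accept anything ≥ 0, so the author offers 0 and keeps 60.
Round 3 (the publisher proposes): the author can get 60 next round, worth 0.79 × 60 = 47.4 now, so the publisher offers 47.4, keeping 12.6.
Round 2 (the author proposes): the publisher can get 12.6 next round, worth 0.57 × 12.6 = 7.182 now; the author offers that and keeps 52.818.
Round 1 (the publisher proposes): the author can get 52.818 next round, worth 0.79 × 52.818 = 41.72622 now. The publisher offers 41.72622 and keeps 60 − 41.72622 = 18.27378.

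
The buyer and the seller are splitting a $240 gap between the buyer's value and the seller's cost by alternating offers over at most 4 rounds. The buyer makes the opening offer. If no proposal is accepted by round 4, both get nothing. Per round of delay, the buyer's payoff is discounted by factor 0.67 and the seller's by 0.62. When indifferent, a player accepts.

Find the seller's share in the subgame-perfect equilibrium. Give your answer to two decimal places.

Round 4 (the seller proposes): the buyer will accept anything ≥ 0, so the seller offers 0 and keeps 240.
Round 3 (the buyer proposes): the seller can get 240 next round, worth 0.62 × 240 = 148.8 now; the buyer offers that and keeps 91.2.
Round 2 (the seller proposes): the buyer can get 91.2 next round, worth 0.67 × 91.2 = 61.104 now, so the seller offers 61.104, keeping 178.896.
Round 1 (the buyer proposes): the seller can get 178.896 next round, worth 0.62 × 178.896 = 110.91552 now. The buyer offers 110.91552 and keeps 240 − 110.91552 = 129.08448.

110.92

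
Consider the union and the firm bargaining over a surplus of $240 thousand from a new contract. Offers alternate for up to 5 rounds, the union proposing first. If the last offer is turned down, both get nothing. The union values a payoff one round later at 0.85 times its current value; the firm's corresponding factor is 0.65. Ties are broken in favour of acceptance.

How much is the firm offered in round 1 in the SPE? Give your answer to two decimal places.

Round 5 (the union proposes): rejection yields 0 for the firm; the union offers 0 and keeps 240.
Round 4 (the firm proposes): the union can get 240 next round, worth 0.85 × 240 = 204 now; the firm offers that and keeps 36.
Round 3 (the union proposes): the firm can get 36 next round, worth 0.65 × 36 = 23.4 now, so the union offers 23.4, keeping 216.6.
Round 2 (the firm proposes): the union can get 216.6 next round, worth 0.85 × 216.6 = 184.11 now. The firm offers 184.11 and keeps 240 − 184.11 = 55.89.
Round 1 (the union proposes): the firm can get 55.89 next round, worth 0.65 × 55.89 = 36.3285 now, so the union offers 36.3285, keeping 203.6715.

36.33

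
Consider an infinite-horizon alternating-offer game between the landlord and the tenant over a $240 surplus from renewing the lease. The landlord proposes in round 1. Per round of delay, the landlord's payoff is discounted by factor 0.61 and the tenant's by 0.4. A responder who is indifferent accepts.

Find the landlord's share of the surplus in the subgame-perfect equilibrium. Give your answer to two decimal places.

190.48

When the landlord proposes, the tenant accepts any offer worth at least 0.4 times what the tenant would get by proposing next round; and vice versa.
This gives x = 240 − 0.4y and y = 240 − 0.61x, where x and y are each side's share when it proposes.
Hence (1 − 0.4·0.61)x = 240(1 − 0.4), i.e. 0.756·x = 144.
x ≈ 190.4762; the tenant's share is 240 − x ≈ 49.5238.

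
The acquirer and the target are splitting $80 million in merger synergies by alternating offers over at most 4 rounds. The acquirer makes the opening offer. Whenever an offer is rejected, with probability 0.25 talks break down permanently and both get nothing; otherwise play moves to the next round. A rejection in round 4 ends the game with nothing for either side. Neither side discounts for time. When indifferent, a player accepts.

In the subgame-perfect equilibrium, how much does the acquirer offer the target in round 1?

48.75

Round 4 (the target proposes): the acquirer will accept anything ≥ 0, so the target offers 0 and keeps 80.
Round 3 (the acquirer proposes): rejecting gives the target an expected 0.75 × 80 = 60, so the acquirer offers 60, keeping 20.
Round 2 (the target proposes): rejecting gives the acquirer an expected 0.75 × 20 = 15. The target offers 15 and keeps 80 − 15 = 65.
Round 1 (the acquirer proposes): rejecting gives the target an expected 0.75 × 65 = 48.75, so the acquirer offers 48.75, keeping 31.25.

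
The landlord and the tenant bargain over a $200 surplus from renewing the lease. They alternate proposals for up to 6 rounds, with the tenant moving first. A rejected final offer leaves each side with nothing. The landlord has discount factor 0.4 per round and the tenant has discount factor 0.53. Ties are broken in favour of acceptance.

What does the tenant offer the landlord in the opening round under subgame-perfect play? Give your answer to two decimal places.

49.17

Round 6 (the landlord proposes): rejection yields 0 for the tenant; the landlord offers 0 and keeps 200.
Round 5 (the tenant proposes): the landlord can get 200 next round, worth 0.4 × 200 = 80 now. The tenant offers 80 and keeps 200 − 80 = 120.
Round 4 (the landlord proposes): the tenant can get 120 next round, worth 0.53 × 120 = 63.6 now. The landlord offers 63.6 and keeps 200 − 63.6 = 136.4.
Round 3 (the tenant proposes): the landlord can get 136.4 next round, worth 0.4 × 136.4 = 54.56 now. The tenant offers 54.56 and keeps 200 − 54.56 = 145.44.
Round 2 (the landlord proposes): the tenant can get 145.44 next round, worth 0.53 × 145.44 = 77.0832 now, so the landlord offers 77.0832, keeping 122.9168.
Round 1 (the tenant proposes): the landlord can get 122.9168 next round, worth 0.4 × 122.9168 = 49.16672 now, so the tenant offers 49.16672, keeping 150.83328.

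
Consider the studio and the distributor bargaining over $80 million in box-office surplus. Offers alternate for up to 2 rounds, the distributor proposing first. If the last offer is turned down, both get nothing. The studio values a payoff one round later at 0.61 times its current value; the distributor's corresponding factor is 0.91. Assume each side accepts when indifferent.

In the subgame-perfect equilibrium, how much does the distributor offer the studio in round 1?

Round 2 (the studio proposes): rejection yields 0 for the distributor; the studio offers 0 and keeps 80.
Round 1 (the distributor proposes): the studio can get 80 next round, worth 0.61 × 80 = 48.8 now; the distributor offers that and keeps 31.2.

48.8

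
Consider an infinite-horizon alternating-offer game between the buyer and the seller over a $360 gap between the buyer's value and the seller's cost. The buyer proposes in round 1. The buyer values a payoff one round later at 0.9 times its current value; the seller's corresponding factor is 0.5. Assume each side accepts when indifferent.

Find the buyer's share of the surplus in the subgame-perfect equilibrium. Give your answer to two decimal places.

Let x be the buyer's share when the buyer proposes and y be the seller's share when the seller proposes.
The seller accepts iff offered ≥ 0.5·y, so x = 360 − 0.5y. Symmetrically y = 360 − 0.9x.
Substituting: x = 360 − 0.5(360 − 0.9x), giving x(1 − 0.9·0.5) = 360(1 − 0.5).
So x = 360 × 0.5 / 0.55 ≈ 327.2727, and the seller receives 360 − x ≈ 32.7273.

327.27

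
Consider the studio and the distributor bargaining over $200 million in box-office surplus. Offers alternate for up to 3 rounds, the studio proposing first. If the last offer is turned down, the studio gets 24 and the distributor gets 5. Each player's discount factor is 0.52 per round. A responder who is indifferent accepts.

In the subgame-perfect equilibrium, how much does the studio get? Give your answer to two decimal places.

148.73

Round 3 (the studio proposes): the distributor gets 5 if talks fail, so the studio offers 5 and keeps 195.
Round 2 (the distributor proposes): the studio can get 195 next round, worth 0.52 × 195 = 101.4 now; the distributor offers that and keeps 98.6.
Round 1 (the studio proposes): the distributor can get 98.6 next round, worth 0.52 × 98.6 = 51.272 now; the studio offers that and keeps 148.728.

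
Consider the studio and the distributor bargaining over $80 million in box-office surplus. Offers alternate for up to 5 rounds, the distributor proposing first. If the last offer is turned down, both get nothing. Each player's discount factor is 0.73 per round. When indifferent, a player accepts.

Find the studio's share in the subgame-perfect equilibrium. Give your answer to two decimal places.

Round 5 (the distributor proposes): the studio will accept anything ≥ 0, so the distributor offers 0 and keeps 80.
Round 4 (the studio proposes): the distributor can get 80 next round, worth 0.73 × 80 = 58.4 now, so the studio offers 58.4, keeping 21.6.
Round 3 (the distributor proposes): the studio can get 21.6 next round, worth 0.73 × 21.6 = 15.768 now, so the distributor offers 15.768, keeping 64.232.
Round 2 (the studio proposes): the distributor can get 64.232 next round, worth 0.73 × 64.232 = 46.88936 now. The studio offers 46.88936 and keeps 80 − 46.88936 = 33.11064.
Round 1 (the distributor proposes): the studio can get 33.11064 next round, worth 0.73 × 33.11064 = 24.1707672 now. The distributor offers 24.1707672 and keeps 80 − 24.1707672 = 55.8292328.

24.17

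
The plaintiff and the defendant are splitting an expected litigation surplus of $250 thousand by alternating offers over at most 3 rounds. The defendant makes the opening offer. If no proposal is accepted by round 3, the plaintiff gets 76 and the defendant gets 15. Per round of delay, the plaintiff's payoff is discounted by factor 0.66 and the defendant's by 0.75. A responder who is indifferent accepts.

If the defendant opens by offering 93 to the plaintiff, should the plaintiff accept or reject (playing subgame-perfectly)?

Accept

Round 3 (the defendant proposes): the plaintiff gets 76 if talks fail, so the defendant offers 76 and keeps 174.
Round 2 (the plaintiff proposes): the defendant can get 174 next round, worth 0.75 × 174 = 130.5 now; the plaintiff offers that and keeps 119.5.
So by rejecting in round 1, the plaintiff gets 119.5 next round, worth 0.66 × 119.5 = 78.87 now.
Offer 93 ≥ 78.87, so the plaintiff accepts.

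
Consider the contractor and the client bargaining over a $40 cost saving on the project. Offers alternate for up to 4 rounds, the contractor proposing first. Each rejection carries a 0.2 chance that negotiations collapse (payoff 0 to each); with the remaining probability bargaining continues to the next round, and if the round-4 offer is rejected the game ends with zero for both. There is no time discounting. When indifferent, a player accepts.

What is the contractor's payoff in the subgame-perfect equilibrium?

Round 4 (the client proposes): rejection yields 0 for the contractor; the client offers 0 and keeps 40.
Round 3 (the contractor proposes): rejecting gives the client an expected 0.8 × 40 = 32. The contractor offers 32 and keeps 40 − 32 = 8.
Round 2 (the client proposes): rejecting gives the contractor an expected 0.8 × 8 = 6.4; the client offers that and keeps 33.6.
Round 1 (the contractor proposes): rejecting gives the client an expected 0.8 × 33.6 = 26.88. The contractor offers 26.88 and keeps 40 − 26.88 = 13.12.

13.12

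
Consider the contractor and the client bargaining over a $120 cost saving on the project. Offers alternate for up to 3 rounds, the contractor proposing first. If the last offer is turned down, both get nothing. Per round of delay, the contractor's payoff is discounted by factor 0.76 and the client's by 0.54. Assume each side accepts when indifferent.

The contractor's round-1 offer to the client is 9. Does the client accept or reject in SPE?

Round 3 (the contractor proposes): rejection yields 0 for the client; the contractor offers 0 and keeps 120.
Round 2 (the client proposes): the contractor can get 120 next round, worth 0.76 × 120 = 91.2 now. The client offers 91.2 and keeps 120 − 91.2 = 28.8.
So by rejecting in round 1, the client gets 28.8 next round, worth 0.54 × 28.8 = 15.552 now.
Offer 9 < 15.552, so the client rejects.

Reject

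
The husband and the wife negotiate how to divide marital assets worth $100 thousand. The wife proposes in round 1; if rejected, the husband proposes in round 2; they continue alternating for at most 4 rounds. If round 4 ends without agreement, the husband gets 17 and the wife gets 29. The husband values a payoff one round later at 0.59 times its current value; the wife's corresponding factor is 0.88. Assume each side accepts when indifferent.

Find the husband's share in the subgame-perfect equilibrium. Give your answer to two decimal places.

Round 4 (the husband proposes): the wife gets 29 if talks fail, so the husband offers 29 and keeps 71.
Round 3 (the wife proposes): the husband can get 71 next round, worth 0.59 × 71 = 41.89 now; the wife offers that and keeps 58.11.
Round 2 (the husband proposes): the wife can get 58.11 next round, worth 0.88 × 58.11 = 51.1368 now. The husband offers 51.1368 and keeps 100 − 51.1368 = 48.8632.
Round 1 (the wife proposes): the husband can get 48.8632 next round, worth 0.59 × 48.8632 = 28.829288 now; the wife offers that and keeps 71.170712.

28.83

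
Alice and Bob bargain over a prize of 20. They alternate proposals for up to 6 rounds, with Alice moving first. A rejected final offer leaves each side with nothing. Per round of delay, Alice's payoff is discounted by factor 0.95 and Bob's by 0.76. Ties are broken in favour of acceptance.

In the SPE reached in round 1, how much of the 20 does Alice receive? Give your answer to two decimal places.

Round 6 (Bob proposes): rejection yields 0 for Alice; Bob offers 0 and keeps 20.
Round 5 (Alice proposes): Bob can get 20 next round, worth 0.76 × 20 = 15.2 now. Alice offers 15.2 and keeps 20 − 15.2 = 4.8.
Round 4 (Bob proposes): Alice can get 4.8 next round, worth 0.95 × 4.8 = 4.56 now. Bob offers 4.56 and keeps 20 − 4.56 = 15.44.
Round 3 (Alice proposes): Bob can get 15.44 next round, worth 0.76 × 15.44 = 11.7344 now. Alice offers 11.7344 and keeps 20 − 11.7344 = 8.2656.
Round 2 (Bob proposes): Alice can get 8.2656 next round, worth 0.95 × 8.2656 = 7.85232 now. Bob offers 7.85232 and keeps 20 − 7.85232 = 12.14768.
Round 1 (Alice proposes): Bob can get 12.14768 next round, worth 0.76 × 12.14768 = 9.2322368 now. Alice offers 9.2322368 and keeps 20 − 9.2322368 = 10.7677632.

10.77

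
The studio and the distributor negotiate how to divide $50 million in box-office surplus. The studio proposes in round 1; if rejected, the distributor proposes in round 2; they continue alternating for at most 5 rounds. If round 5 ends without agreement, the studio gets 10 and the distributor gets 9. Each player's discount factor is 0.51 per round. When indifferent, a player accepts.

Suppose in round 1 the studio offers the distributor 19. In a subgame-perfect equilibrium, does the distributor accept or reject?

Accept

Round 5 (the studio proposes): the distributor gets 9 if talks fail, so the studio offers 9 and keeps 41.
Round 4 (the distributor proposes): the studio can get 41 next round, worth 0.51 × 41 = 20.91 now; the distributor offers that and keeps 29.09.
Round 3 (the studio proposes): the distributor can get 29.09 next round, worth 0.51 × 29.09 = 14.8359 now, so the studio offers 14.8359, keeping 35.1641.
Round 2 (the distributor proposes): the studio can get 35.1641 next round, worth 0.51 × 35.1641 = 17.933691 now, so the distributor offers 17.933691, keeping 32.066309.
So by rejecting in round 1, the distributor gets 32.066309 next round, worth 0.51 × 32.066309 = 16.35381759 now.
Offer 19 ≥ 16.35381759, so the distributor accepts.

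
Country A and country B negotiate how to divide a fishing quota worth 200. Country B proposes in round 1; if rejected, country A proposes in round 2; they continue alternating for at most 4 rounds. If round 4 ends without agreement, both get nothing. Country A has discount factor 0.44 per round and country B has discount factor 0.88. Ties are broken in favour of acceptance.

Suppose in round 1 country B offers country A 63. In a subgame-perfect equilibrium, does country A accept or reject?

Round 4 (country A proposes): country B will accept anything ≥ 0, so country A offers 0 and keeps 200.
Round 3 (country B proposes): country A can get 200 next round, worth 0.44 × 200 = 88 now; country B offers that and keeps 112.
Round 2 (country A proposes): country B can get 112 next round, worth 0.88 × 112 = 98.56 now. Country A offers 98.56 and keeps 200 − 98.56 = 101.44.
So by rejecting in round 1, country A gets 101.44 next round, worth 0.44 × 101.44 = 44.6336 now.
Offer 63 ≥ 44.6336, so country A accepts.

Accept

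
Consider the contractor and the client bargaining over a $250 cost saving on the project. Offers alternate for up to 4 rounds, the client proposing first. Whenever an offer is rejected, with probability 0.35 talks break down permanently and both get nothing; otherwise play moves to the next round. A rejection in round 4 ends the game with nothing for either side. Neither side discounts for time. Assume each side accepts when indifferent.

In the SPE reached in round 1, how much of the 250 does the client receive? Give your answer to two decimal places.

124.47

Round 4 (the contractor proposes): rejection yields 0 for the client; the contractor offers 0 and keeps 250.
Round 3 (the client proposes): rejecting gives the contractor an expected 0.65 × 250 = 162.5, so the client offers 162.5, keeping 87.5.
Round 2 (the contractor proposes): rejecting gives the client an expected 0.65 × 87.5 = 56.875; the contractor offers that and keeps 193.125.
Round 1 (the client proposes): rejecting gives the contractor an expected 0.65 × 193.125 = 125.53125; the client offers that and keeps 124.46875.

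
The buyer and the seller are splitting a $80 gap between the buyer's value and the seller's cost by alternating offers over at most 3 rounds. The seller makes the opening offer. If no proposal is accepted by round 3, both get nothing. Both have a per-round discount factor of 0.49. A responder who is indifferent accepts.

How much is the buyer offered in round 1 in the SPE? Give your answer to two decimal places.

Round 3 (the seller proposes): rejection yields 0 for the buyer; the seller offers 0 and keeps 80.
Round 2 (the buyer proposes): the seller can get 80 next round, worth 0.49 × 80 = 39.2 now; the buyer offers that and keeps 40.8.
Round 1 (the seller proposes): the buyer can get 40.8 next round, worth 0.49 × 40.8 = 19.992 now; the seller offers that and keeps 60.008.

19.99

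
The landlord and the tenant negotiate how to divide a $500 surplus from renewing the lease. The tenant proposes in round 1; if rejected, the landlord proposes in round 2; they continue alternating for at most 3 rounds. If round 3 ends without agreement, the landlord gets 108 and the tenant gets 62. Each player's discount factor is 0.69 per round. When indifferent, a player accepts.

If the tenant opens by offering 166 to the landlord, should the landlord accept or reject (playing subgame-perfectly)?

Accept

Round 3 (the tenant proposes): the landlord gets 108 if talks fail, so the tenant offers 108 and keeps 392.
Round 2 (the landlord proposes): the tenant can get 392 next round, worth 0.69 × 392 = 270.48 now; the landlord offers that and keeps 229.52.
So by rejecting in round 1, the landlord gets 229.52 next round, worth 0.69 × 229.52 = 158.3688 now.
Offer 166 ≥ 158.3688, so the landlord accepts.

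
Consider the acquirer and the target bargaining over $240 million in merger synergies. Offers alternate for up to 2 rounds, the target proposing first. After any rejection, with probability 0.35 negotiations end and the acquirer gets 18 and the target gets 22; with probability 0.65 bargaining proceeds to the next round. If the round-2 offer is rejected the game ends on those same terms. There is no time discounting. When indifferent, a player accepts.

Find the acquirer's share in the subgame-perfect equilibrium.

By backward induction:
Round 2 (the acquirer proposes): the target gets 22 if talks fail, so the acquirer offers 22 and keeps 218.
Round 1 (the target proposes): rejecting gives the acquirer an expected 0.65 × 218 + 0.35 × 18 = 148. The target offers 148 and keeps 240 − 148 = 92.

148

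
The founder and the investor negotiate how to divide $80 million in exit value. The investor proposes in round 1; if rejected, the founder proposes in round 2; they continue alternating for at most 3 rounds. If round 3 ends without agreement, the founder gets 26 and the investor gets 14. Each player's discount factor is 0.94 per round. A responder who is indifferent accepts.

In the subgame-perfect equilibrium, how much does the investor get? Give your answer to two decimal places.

Round 3 (the investor proposes): the founder gets 26 if talks fail, so the investor offers 26 and keeps 54.
Round 2 (the founder proposes): the investor can get 54 next round, worth 0.94 × 54 = 50.76 now. The founder offers 50.76 and keeps 80 − 50.76 = 29.24.
Round 1 (the investor proposes): the founder can get 29.24 next round, worth 0.94 × 29.24 = 27.4856 now, so the investor offers 27.4856, keeping 52.5144.

52.51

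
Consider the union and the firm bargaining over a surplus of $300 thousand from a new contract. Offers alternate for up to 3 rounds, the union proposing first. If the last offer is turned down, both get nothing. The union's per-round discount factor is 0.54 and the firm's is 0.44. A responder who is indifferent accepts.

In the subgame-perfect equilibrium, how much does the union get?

239.28

Round 3 (the union proposes): rejection yields 0 for the firm; the union offers 0 and keeps 300.
Round 2 (the firm proposes): the union can get 300 next round, worth 0.54 × 300 = 162 now. The firm offers 162 and keeps 300 − 162 = 138.
Round 1 (the union proposes): the firm can get 138 next round, worth 0.44 × 138 = 60.72 now. The union offers 60.72 and keeps 300 − 60.72 = 239.28.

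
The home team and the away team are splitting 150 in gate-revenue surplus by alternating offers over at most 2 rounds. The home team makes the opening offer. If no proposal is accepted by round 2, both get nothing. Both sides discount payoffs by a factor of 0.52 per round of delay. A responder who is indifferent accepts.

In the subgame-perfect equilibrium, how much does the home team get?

Round 2 (the away team proposes): the home team will accept anything ≥ 0, so the away team offers 0 and keeps 150.
Round 1 (the home team proposes): the away team can get 150 next round, worth 0.52 × 150 = 78 now; the home team offers that and keeps 72.

72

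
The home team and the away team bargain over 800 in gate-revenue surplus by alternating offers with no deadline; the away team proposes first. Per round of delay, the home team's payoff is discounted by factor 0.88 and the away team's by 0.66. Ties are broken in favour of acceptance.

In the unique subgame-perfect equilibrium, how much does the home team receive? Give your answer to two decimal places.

In a stationary SPE each proposer offers the other exactly their discounted continuation value.
If the away team keeps x when proposing and the home team keeps y when proposing, then x = 800 − 0.88y and y = 800 − 0.66x.
Solving: x = 800(1 − 0.88) / (1 − 0.66·0.88) = 96 / 0.4192 ≈ 229.0076.
The home team gets 800 − 229.0076 ≈ 570.9924.

570.99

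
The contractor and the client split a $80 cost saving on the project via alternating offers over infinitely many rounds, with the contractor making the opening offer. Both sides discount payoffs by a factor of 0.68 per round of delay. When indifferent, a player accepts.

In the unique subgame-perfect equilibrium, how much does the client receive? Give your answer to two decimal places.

Let x be the contractor's share when the contractor proposes and y be the client's share when the client proposes.
The client accepts iff offered ≥ 0.68·y, so x = 80 − 0.68y. Symmetrically y = 80 − 0.68x.
Substituting: x = 80 − 0.68(80 − 0.68x), giving x(1 − 0.68·0.68) = 80(1 − 0.68).
So x = 80 × 0.32 / 0.5376 ≈ 47.6190, and the client receives 80 − x ≈ 32.3810.

32.38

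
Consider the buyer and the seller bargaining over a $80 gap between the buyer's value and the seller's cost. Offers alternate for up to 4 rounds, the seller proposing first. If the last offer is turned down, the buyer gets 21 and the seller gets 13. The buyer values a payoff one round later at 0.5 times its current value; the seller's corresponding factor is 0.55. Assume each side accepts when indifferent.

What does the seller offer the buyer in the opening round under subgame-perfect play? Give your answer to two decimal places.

27.21

Solve by backward induction from round 4.
Round 4 (the buyer proposes): the seller gets 13 if talks fail, so the buyer offers 13 and keeps 67.
Round 3 (the seller proposes): the buyer can get 67 next round, worth 0.5 × 67 = 33.5 now; the seller offers that and keeps 46.5.
Round 2 (the buyer proposes): the seller can get 46.5 next round, worth 0.55 × 46.5 = 25.575 now; the buyer offers that and keeps 54.425.
Round 1 (the seller proposes): the buyer can get 54.425 next round, worth 0.5 × 54.425 = 27.2125 now; the seller offers that and keeps 52.7875.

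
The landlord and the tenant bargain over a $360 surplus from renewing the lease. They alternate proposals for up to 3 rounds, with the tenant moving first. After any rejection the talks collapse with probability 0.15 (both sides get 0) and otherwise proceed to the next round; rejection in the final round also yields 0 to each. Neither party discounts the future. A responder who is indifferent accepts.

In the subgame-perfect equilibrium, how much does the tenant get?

Round 3 (the tenant proposes): the landlord will accept anything ≥ 0, so the tenant offers 0 and keeps 360.
Round 2 (the landlord proposes): rejecting gives the tenant an expected 0.85 × 360 = 306, so the landlord offers 306, keeping 54.
Round 1 (the tenant proposes): rejecting gives the landlord an expected 0.85 × 54 = 45.9; the tenant offers that and keeps 314.1.

314.1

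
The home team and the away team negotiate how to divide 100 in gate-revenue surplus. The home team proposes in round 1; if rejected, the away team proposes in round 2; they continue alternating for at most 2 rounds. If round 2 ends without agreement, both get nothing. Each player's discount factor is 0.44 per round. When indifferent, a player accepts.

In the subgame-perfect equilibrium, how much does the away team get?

Solve by backward induction from round 2.
Round 2 (the away team proposes): rejection yields 0 for the home team; the away team offers 0 and keeps 100.
Round 1 (the home team proposes): the away team can get 100 next round, worth 0.44 × 100 = 44 now, so the home team offers 44, keeping 56.

44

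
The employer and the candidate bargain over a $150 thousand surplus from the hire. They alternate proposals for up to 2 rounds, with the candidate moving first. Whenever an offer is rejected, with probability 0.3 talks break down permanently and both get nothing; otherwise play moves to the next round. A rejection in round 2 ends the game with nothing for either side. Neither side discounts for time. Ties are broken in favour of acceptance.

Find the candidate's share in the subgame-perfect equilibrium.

45

Round 2 (the employer proposes): the candidate will accept anything ≥ 0, so the employer offers 0 and keeps 150.
Round 1 (the candidate proposes): rejecting gives the employer an expected 0.7 × 150 = 105. The candidate offers 105 and keeps 150 − 105 = 45.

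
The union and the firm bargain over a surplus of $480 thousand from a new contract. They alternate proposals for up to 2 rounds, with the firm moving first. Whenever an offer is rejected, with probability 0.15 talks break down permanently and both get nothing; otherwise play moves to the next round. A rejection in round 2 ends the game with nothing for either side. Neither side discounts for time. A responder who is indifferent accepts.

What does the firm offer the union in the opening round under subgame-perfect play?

Round 2 (the union proposes): rejection yields 0 for the firm; the union offers 0 and keeps 480.
Round 1 (the firm proposes): rejecting gives the union an expected 0.85 × 480 = 408; the firm offers that and keeps 72.

408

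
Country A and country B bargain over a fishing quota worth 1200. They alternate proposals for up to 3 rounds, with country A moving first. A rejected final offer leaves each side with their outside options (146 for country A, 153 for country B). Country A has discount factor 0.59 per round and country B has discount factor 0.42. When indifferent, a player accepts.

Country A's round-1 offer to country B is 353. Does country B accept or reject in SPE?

Accept

Round 3 (country A proposes): country B gets 153 if talks fail, so country A offers 153 and keeps 1047.
Round 2 (country B proposes): country A can get 1047 next round, worth 0.59 × 1047 = 617.73 now. Country B offers 617.73 and keeps 1200 − 617.73 = 582.27.
So by rejecting in round 1, country B gets 582.27 next round, worth 0.42 × 582.27 = 244.5534 now.
Offer 353 ≥ 244.5534, so country B accepts.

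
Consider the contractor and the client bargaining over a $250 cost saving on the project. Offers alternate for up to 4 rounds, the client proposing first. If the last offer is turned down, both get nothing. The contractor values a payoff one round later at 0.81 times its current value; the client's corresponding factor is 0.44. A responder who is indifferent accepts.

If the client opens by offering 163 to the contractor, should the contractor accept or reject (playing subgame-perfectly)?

Round 4 (the contractor proposes): the client will accept anything ≥ 0, so the contractor offers 0 and keeps 250.
Round 3 (the client proposes): the contractor can get 250 next round, worth 0.81 × 250 = 202.5 now. The client offers 202.5 and keeps 250 − 202.5 = 47.5.
Round 2 (the contractor proposes): the client can get 47.5 next round, worth 0.44 × 47.5 = 20.9 now. The contractor offers 20.9 and keeps 250 − 20.9 = 229.1.
So by rejecting in round 1, the contractor gets 229.1 next round, worth 0.81 × 229.1 = 185.571 now.
Offer 163 < 185.571, so the contractor rejects.

Reject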